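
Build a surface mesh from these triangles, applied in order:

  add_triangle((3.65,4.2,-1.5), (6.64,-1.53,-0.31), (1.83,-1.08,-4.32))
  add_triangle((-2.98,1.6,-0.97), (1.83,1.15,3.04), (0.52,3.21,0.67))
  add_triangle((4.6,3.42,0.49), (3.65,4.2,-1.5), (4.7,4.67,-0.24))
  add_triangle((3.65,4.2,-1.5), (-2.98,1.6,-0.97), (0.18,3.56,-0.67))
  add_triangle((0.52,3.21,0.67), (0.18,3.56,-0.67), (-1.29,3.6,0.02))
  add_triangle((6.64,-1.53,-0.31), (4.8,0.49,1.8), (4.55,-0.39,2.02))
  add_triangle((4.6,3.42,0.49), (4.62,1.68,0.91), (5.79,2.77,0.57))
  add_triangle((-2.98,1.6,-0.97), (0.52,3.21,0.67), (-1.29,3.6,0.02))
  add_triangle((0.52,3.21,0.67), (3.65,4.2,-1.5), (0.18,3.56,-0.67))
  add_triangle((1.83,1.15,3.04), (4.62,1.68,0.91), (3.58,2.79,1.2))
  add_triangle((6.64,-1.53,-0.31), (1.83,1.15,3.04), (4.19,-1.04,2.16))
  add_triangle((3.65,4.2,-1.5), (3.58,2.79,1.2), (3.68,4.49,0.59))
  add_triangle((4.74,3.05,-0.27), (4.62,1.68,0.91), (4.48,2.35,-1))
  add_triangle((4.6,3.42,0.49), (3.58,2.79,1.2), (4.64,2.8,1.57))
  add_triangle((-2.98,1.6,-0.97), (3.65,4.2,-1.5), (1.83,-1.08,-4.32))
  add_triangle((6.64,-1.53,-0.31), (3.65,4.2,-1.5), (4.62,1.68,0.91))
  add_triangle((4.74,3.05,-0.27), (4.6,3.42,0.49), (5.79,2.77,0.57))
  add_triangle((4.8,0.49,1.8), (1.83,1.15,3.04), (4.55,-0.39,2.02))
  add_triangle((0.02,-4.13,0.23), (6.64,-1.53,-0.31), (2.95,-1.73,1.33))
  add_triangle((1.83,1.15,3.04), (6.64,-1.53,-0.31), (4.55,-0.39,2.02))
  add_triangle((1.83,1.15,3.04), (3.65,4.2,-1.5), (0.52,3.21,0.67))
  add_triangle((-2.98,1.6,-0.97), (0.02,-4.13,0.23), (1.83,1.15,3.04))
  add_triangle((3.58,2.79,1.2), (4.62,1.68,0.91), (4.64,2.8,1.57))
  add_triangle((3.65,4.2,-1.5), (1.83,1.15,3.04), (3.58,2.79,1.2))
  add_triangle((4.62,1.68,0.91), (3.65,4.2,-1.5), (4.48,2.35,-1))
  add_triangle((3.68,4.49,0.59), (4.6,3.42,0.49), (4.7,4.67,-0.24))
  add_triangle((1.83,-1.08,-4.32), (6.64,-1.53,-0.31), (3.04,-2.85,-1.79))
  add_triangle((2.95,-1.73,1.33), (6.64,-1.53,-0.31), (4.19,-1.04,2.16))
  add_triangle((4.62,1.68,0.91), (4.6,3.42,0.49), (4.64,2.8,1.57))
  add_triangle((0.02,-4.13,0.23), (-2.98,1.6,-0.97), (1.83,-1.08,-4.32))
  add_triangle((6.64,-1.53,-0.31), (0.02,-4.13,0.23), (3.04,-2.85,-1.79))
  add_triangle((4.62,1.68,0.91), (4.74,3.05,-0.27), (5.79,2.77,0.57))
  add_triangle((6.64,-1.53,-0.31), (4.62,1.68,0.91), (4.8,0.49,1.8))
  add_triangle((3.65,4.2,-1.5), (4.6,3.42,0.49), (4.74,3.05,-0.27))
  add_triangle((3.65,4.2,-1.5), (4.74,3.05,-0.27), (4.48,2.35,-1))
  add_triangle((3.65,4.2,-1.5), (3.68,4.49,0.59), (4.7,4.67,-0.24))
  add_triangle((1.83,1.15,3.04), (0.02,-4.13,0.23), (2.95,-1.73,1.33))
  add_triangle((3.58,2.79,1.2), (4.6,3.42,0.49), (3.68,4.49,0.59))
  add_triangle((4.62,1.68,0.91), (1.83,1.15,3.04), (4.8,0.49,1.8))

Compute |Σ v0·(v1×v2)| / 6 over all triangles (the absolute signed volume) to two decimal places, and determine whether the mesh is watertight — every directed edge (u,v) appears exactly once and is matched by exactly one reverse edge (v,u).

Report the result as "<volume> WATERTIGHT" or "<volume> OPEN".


138.15 OPEN

Per-triangle v0·(v1×v2)/6:
  t1: +24.5922
  t2: +3.7056
  t3: +0.8585
  t4: +2.6529
  t5: +1.2609
  t6: +2.4682
  t7: +0.5546
  t8: -0.0393
  t9: +2.7494
  t10: +2.8859
  t11: +4.3550
  t12: -2.1154
  t13: +1.2544
  t14: +0.5137
  t15: +15.1688
  t16: +10.3183
  t17: +0.8948
  t18: +1.8507
  t19: +6.4324
  t20: -1.6055
  t21: +6.5384
  t22: +5.2376
  t23: -0.3278
  t24: +1.5137
  t25: -2.9322
  t26: +1.1744
  t27: +8.8725
  t28: +2.6168
  t29: +1.2391
  t30: +10.0678
  t31: +8.0735
  t32: +0.0333
  t33: +4.1595
  t34: +1.5695
  t35: +1.6331
  t36: +1.2070
  t37: +4.7264
  t38: +1.0814
  t39: +2.9091
Σ = +138.1493 → |volume| = 138.15

Directed edges: 117 total; 9 unmatched, e.g. (-2.98,1.6,-0.97)→(0.18,3.56,-0.67) → open.


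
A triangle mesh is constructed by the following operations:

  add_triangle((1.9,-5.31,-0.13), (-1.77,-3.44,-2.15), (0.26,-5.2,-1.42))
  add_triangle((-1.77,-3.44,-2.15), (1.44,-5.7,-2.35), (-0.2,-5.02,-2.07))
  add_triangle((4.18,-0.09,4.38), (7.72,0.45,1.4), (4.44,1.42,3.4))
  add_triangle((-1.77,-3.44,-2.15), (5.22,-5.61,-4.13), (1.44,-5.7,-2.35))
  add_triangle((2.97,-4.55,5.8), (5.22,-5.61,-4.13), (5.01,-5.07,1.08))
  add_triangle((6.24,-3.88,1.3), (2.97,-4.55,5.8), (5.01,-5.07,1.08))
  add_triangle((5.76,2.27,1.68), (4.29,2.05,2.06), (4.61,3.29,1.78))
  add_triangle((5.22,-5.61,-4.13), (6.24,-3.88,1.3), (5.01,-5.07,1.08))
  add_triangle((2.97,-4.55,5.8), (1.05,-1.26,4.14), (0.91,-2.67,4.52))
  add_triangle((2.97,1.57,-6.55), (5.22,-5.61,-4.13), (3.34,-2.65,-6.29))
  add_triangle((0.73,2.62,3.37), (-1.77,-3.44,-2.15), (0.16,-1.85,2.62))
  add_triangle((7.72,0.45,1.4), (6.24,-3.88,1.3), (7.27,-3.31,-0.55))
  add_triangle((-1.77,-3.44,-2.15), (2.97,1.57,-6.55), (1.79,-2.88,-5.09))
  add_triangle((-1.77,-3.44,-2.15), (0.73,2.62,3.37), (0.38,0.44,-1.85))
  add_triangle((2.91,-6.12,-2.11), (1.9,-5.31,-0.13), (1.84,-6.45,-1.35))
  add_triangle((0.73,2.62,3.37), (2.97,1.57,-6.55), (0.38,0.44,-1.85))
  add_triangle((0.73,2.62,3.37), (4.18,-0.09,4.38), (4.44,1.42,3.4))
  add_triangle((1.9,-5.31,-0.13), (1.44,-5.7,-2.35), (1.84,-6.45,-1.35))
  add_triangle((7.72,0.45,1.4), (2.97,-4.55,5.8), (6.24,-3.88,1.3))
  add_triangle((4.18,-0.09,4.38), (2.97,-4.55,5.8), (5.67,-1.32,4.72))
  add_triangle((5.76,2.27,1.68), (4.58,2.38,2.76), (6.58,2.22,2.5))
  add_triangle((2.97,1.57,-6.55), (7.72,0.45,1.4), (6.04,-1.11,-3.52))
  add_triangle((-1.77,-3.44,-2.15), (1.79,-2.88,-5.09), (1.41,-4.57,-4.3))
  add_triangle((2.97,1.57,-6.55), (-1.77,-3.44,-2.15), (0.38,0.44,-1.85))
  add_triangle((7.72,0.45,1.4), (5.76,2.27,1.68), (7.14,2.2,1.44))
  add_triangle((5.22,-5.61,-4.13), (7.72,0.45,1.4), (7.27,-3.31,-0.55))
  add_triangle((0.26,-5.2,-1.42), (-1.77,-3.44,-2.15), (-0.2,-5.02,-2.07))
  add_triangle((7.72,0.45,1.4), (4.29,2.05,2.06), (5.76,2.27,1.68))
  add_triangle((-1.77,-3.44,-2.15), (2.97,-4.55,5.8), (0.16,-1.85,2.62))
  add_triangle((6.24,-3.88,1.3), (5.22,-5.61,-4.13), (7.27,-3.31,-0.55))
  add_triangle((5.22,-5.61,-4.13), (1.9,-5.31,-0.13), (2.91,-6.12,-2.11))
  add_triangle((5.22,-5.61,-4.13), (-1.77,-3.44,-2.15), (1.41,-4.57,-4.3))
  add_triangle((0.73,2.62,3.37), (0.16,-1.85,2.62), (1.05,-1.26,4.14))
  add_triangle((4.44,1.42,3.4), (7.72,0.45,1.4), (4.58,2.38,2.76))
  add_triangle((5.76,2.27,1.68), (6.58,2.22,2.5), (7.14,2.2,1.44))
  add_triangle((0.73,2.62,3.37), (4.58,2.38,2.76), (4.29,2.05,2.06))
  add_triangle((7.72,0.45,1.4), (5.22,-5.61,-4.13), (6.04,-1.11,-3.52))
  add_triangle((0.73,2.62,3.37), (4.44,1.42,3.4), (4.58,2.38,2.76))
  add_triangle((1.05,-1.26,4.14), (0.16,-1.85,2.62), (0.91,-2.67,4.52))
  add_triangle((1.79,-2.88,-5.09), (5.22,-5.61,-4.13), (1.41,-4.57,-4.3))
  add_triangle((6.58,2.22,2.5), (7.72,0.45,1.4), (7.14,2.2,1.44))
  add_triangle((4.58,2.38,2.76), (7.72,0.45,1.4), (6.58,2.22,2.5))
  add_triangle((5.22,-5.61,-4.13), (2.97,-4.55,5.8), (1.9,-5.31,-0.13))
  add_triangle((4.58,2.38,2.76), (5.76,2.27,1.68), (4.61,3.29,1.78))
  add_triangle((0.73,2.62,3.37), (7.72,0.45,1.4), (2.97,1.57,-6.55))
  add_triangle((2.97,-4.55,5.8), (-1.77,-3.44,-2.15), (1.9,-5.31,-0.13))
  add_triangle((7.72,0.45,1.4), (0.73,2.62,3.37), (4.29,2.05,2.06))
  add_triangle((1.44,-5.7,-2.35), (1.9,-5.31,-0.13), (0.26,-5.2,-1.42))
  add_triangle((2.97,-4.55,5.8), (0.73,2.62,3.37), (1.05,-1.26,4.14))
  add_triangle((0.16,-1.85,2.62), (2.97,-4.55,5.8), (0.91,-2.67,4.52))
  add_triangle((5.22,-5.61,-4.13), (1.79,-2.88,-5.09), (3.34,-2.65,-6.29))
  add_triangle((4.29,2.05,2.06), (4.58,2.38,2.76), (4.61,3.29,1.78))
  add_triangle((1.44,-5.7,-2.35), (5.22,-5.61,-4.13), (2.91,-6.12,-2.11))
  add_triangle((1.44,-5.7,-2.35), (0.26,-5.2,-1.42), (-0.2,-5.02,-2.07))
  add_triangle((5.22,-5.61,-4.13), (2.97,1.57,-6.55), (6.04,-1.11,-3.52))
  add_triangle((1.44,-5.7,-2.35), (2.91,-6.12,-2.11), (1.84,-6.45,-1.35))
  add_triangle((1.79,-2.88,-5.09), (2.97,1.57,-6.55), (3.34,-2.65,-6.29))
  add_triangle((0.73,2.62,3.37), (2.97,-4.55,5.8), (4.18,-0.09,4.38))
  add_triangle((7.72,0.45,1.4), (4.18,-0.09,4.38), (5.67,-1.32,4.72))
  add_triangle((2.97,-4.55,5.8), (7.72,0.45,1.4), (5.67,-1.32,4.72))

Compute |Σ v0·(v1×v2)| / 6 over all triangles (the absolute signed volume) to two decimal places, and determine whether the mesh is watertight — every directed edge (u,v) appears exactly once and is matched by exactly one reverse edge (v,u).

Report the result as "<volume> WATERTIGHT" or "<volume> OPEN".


Per-triangle v0·(v1×v2)/6:
  t1: +0.5068
  t2: +1.0198
  t3: +6.5254
  t4: +7.1992
  t5: +8.1881
  t6: +10.4316
  t7: -0.9936
  t8: +10.6963
  t9: +1.7929
  t10: +11.6775
  t11: +2.4426
  t12: +11.0109
  t13: +10.0492
  t14: +0.6005
  t15: +1.5715
  t16: +1.7086
  t17: +5.0504
  t18: -0.2828
  t19: +27.7053
  t20: +6.0601
  t21: +0.8308
  t22: +21.6303
  t23: +4.3868
  t24: +1.9710
  t25: -1.0971
  t26: +10.1708
  t27: +0.7035
  t28: -1.7190
  t29: +5.9886
  t30: +11.6445
  t31: +3.0284
  t32: +5.3650
  t33: +1.3596
  t34: +4.1720
  t35: +0.5724
  t36: +0.4973
  t37: +25.5712
  t38: +3.2234
  t39: +0.2789
  t40: +7.1140
  t41: +2.6561
  t42: +1.0063
  t43: +21.5490
  t44: +1.7738
  t45: +29.3271
  t46: +13.2460
  t47: -3.2465
  t48: +2.4453
  t49: +3.5311
  t50: +0.7216
  t51: +6.0374
  t52: -0.4952
  t53: +3.8470
  t54: +1.0100
  t55: +24.8789
  t56: +1.6137
  t57: +4.5348
  t58: +13.0771
  t59: +6.1069
  t60: +11.2618
Σ = +373.5351 → |volume| = 373.54

Directed edges: 180 total, each appears once with its reverse present → watertight.

373.54 WATERTIGHT


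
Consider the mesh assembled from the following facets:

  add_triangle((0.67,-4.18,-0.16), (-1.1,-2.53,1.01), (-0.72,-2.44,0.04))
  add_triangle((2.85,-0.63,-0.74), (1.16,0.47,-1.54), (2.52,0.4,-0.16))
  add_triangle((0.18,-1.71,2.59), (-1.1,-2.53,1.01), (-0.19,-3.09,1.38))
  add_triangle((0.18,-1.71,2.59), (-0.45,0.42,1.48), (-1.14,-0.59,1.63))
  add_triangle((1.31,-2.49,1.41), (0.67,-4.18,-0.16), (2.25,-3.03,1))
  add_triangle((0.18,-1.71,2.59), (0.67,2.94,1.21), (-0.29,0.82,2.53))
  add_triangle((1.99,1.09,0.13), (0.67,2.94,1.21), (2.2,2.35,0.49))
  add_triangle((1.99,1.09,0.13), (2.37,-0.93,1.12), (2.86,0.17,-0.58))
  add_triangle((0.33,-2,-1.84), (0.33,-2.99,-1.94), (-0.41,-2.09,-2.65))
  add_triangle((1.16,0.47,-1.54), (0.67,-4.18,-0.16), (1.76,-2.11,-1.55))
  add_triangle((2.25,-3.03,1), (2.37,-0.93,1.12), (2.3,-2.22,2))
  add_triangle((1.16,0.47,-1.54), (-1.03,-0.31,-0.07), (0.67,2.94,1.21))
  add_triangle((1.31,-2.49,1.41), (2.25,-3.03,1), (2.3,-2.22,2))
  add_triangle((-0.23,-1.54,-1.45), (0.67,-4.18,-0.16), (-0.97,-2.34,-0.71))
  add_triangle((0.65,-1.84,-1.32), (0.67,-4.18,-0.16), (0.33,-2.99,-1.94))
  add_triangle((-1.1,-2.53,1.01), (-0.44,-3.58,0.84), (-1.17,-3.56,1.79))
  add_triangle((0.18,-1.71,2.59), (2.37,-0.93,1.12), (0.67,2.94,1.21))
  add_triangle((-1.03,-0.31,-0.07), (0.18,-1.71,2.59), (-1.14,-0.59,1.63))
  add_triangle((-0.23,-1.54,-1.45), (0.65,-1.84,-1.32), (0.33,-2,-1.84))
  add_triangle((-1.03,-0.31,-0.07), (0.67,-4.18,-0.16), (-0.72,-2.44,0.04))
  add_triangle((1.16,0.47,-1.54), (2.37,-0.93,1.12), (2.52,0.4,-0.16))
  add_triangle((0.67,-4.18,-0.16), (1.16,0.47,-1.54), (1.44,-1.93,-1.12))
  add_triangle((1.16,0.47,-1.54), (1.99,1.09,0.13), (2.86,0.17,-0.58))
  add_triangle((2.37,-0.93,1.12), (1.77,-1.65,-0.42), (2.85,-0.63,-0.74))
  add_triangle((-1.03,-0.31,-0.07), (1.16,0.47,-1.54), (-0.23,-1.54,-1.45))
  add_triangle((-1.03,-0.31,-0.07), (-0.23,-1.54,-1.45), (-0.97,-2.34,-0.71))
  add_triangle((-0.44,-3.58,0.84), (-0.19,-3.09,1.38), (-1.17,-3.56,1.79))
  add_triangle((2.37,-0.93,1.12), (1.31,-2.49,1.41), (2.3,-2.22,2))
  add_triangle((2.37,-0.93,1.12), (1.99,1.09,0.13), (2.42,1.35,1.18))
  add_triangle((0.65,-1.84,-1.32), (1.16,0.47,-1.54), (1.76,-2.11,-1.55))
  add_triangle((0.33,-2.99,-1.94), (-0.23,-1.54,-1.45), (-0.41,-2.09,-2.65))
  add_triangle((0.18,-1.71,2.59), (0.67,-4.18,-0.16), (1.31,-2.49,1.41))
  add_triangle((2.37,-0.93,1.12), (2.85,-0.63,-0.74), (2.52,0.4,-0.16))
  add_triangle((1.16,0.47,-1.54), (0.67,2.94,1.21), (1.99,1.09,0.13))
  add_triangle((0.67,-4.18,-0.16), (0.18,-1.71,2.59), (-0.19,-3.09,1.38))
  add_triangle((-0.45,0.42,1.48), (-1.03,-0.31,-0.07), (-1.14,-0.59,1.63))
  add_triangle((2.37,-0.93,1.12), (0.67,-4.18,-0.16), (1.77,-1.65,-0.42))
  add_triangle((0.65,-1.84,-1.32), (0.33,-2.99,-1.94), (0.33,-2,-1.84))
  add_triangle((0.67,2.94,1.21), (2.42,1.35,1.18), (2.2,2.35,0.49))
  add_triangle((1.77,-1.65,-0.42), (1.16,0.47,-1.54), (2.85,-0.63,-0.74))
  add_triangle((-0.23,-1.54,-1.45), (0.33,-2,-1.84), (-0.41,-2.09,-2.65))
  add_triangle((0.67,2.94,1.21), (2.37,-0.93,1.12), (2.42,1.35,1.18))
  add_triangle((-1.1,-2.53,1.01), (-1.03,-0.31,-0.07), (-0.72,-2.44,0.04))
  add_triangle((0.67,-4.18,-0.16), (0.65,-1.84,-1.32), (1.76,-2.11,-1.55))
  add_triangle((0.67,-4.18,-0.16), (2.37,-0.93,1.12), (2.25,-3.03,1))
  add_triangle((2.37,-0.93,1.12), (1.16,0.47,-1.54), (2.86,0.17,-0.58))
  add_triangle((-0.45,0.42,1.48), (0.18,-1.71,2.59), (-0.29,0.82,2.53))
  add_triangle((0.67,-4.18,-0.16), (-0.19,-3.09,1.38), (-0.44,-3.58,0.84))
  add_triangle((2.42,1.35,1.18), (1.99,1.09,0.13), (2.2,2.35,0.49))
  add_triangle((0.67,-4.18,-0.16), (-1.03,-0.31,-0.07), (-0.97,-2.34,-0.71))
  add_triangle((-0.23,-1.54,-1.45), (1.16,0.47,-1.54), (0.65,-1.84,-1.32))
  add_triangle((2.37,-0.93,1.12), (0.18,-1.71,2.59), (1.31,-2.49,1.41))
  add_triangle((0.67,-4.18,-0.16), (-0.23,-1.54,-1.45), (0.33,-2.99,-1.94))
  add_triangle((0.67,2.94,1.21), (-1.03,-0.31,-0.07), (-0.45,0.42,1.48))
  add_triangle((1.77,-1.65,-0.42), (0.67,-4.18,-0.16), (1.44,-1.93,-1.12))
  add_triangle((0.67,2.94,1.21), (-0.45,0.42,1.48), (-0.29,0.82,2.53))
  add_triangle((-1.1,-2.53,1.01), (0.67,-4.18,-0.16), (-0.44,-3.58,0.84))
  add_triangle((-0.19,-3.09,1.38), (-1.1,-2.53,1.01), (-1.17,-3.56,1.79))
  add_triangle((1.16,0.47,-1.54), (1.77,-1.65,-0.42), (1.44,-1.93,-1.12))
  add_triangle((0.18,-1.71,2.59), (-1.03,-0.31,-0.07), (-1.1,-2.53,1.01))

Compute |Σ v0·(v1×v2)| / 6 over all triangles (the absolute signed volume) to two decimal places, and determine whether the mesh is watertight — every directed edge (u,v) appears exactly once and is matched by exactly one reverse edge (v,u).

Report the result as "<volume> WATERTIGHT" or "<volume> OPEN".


Per-triangle v0·(v1×v2)/6:
  t1: +0.7169
  t2: +0.7337
  t3: +0.8707
  t4: +0.6398
  t5: +1.1421
  t6: +1.3817
  t7: -0.1474
  t8: +1.0137
  t9: +0.2436
  t10: -0.2788
  t11: +0.8073
  t12: +0.7851
  t13: +0.5385
  t14: +1.0974
  t15: +0.5815
  t16: +0.2675
  t17: +3.7476
  t18: +0.4079
  t19: -0.0563
  t20: +0.1453
  t21: -0.6519
  t22: +0.3269
  t23: +0.7063
  t24: +1.0299
  t25: +0.4385
  t26: +0.3417
  t27: +0.3943
  t28: -0.3011
  t29: +0.7630
  t30: +0.5693
  t31: +0.1140
  t32: +1.7838
  t33: +0.8843
  t34: +1.3149
  t35: +1.1695
  t36: +0.2268
  t37: +1.7642
  t38: +0.1139
  t39: +1.0031
  t40: +0.7270
  t41: -0.1090
  t42: +0.7655
  t43: +0.3804
  t44: +0.8743
  t45: +0.3063
  t46: +0.3600
  t47: +0.3134
  t48: +0.5918
  t49: +0.3853
  t50: +0.4122
  t51: +0.5860
  t52: +1.4429
  t53: +0.4618
  t54: +0.5991
  t55: +0.8161
  t56: +0.2808
  t57: +0.2430
  t58: -0.1561
  t59: +0.5754
  t60: +0.6445
Σ = +37.1304 → |volume| = 37.13

Directed edges: 180 total, each appears once with its reverse present → watertight.

37.13 WATERTIGHT


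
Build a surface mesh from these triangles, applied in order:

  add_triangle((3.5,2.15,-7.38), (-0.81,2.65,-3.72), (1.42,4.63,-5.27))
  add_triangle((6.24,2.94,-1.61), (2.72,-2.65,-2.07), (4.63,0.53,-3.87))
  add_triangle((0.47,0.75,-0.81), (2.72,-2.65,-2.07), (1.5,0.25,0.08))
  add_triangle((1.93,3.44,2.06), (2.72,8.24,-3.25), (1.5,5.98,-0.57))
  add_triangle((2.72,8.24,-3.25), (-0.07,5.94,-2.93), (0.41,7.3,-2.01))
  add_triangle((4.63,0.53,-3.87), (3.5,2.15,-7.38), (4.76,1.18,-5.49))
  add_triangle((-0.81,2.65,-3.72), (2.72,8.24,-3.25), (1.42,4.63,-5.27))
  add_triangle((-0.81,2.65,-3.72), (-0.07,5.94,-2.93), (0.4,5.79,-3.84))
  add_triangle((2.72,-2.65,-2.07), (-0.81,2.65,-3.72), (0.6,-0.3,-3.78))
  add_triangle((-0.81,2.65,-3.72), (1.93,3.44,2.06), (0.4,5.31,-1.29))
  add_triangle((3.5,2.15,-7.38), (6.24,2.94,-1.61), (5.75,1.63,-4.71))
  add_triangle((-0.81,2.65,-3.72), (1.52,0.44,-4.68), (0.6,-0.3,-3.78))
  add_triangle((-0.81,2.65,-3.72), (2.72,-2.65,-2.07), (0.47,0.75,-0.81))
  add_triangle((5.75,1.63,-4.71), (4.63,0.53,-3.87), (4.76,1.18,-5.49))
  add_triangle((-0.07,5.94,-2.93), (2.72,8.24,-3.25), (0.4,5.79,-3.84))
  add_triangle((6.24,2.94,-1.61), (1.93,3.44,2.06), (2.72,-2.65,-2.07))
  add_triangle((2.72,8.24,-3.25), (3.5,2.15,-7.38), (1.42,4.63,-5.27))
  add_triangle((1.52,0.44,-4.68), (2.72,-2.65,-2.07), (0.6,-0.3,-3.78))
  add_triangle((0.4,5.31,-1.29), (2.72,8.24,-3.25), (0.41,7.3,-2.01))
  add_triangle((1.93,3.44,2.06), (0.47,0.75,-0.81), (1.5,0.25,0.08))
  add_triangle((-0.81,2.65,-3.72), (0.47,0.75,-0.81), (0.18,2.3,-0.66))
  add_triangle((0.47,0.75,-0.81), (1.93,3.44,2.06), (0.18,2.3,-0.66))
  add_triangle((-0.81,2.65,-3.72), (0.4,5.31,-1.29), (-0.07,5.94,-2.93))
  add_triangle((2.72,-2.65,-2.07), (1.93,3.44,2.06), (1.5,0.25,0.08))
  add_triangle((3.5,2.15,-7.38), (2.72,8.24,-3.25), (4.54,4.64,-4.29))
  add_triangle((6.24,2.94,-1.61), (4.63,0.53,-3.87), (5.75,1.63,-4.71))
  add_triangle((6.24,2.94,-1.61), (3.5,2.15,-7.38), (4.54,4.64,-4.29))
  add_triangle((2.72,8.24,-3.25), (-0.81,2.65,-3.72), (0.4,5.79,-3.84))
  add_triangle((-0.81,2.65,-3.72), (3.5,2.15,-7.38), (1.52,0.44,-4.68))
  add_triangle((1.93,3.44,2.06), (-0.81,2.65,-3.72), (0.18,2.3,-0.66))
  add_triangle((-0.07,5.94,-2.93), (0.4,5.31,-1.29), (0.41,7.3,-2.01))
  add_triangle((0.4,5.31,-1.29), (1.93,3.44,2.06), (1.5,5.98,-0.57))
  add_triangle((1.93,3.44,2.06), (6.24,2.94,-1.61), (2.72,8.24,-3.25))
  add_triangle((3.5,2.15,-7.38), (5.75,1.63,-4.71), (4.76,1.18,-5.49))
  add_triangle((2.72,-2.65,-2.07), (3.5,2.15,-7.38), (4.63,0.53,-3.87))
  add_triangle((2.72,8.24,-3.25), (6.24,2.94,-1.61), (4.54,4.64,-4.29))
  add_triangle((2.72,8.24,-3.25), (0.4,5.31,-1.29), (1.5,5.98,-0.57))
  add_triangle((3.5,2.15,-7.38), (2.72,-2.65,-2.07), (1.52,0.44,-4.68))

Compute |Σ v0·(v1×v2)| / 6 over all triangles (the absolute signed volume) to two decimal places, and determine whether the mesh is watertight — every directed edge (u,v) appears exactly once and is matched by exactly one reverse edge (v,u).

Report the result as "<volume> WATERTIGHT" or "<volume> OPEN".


168.64 WATERTIGHT

Per-triangle v0·(v1×v2)/6:
  t1: +7.7194
  t2: +8.5893
  t3: -1.0198
  t4: +4.1756
  t5: +4.0368
  t6: +0.1430
  t7: +7.5701
  t8: +1.8771
  t9: -2.2441
  t10: -1.9615
  t11: +8.9501
  t12: +2.1579
  t13: -1.9930
  t14: +1.1805
  t15: +3.1218
  t16: +6.8580
  t17: +14.1688
  t18: +2.4395
  t19: +0.5940
  t20: -0.9796
  t21: -0.6986
  t22: -0.8591
  t23: -0.0801
  t24: +0.2085
  t25: +17.5604
  t26: +2.5388
  t27: +15.2218
  t28: +1.9505
  t29: +4.2714
  t30: +0.6958
  t31: -0.0758
  t32: +1.3843
  t33: +25.2181
  t34: +2.4977
  t35: +9.9046
  t36: +15.9410
  t37: +2.7994
  t38: +4.7733
Σ = +168.6359 → |volume| = 168.64

Directed edges: 114 total, each appears once with its reverse present → watertight.


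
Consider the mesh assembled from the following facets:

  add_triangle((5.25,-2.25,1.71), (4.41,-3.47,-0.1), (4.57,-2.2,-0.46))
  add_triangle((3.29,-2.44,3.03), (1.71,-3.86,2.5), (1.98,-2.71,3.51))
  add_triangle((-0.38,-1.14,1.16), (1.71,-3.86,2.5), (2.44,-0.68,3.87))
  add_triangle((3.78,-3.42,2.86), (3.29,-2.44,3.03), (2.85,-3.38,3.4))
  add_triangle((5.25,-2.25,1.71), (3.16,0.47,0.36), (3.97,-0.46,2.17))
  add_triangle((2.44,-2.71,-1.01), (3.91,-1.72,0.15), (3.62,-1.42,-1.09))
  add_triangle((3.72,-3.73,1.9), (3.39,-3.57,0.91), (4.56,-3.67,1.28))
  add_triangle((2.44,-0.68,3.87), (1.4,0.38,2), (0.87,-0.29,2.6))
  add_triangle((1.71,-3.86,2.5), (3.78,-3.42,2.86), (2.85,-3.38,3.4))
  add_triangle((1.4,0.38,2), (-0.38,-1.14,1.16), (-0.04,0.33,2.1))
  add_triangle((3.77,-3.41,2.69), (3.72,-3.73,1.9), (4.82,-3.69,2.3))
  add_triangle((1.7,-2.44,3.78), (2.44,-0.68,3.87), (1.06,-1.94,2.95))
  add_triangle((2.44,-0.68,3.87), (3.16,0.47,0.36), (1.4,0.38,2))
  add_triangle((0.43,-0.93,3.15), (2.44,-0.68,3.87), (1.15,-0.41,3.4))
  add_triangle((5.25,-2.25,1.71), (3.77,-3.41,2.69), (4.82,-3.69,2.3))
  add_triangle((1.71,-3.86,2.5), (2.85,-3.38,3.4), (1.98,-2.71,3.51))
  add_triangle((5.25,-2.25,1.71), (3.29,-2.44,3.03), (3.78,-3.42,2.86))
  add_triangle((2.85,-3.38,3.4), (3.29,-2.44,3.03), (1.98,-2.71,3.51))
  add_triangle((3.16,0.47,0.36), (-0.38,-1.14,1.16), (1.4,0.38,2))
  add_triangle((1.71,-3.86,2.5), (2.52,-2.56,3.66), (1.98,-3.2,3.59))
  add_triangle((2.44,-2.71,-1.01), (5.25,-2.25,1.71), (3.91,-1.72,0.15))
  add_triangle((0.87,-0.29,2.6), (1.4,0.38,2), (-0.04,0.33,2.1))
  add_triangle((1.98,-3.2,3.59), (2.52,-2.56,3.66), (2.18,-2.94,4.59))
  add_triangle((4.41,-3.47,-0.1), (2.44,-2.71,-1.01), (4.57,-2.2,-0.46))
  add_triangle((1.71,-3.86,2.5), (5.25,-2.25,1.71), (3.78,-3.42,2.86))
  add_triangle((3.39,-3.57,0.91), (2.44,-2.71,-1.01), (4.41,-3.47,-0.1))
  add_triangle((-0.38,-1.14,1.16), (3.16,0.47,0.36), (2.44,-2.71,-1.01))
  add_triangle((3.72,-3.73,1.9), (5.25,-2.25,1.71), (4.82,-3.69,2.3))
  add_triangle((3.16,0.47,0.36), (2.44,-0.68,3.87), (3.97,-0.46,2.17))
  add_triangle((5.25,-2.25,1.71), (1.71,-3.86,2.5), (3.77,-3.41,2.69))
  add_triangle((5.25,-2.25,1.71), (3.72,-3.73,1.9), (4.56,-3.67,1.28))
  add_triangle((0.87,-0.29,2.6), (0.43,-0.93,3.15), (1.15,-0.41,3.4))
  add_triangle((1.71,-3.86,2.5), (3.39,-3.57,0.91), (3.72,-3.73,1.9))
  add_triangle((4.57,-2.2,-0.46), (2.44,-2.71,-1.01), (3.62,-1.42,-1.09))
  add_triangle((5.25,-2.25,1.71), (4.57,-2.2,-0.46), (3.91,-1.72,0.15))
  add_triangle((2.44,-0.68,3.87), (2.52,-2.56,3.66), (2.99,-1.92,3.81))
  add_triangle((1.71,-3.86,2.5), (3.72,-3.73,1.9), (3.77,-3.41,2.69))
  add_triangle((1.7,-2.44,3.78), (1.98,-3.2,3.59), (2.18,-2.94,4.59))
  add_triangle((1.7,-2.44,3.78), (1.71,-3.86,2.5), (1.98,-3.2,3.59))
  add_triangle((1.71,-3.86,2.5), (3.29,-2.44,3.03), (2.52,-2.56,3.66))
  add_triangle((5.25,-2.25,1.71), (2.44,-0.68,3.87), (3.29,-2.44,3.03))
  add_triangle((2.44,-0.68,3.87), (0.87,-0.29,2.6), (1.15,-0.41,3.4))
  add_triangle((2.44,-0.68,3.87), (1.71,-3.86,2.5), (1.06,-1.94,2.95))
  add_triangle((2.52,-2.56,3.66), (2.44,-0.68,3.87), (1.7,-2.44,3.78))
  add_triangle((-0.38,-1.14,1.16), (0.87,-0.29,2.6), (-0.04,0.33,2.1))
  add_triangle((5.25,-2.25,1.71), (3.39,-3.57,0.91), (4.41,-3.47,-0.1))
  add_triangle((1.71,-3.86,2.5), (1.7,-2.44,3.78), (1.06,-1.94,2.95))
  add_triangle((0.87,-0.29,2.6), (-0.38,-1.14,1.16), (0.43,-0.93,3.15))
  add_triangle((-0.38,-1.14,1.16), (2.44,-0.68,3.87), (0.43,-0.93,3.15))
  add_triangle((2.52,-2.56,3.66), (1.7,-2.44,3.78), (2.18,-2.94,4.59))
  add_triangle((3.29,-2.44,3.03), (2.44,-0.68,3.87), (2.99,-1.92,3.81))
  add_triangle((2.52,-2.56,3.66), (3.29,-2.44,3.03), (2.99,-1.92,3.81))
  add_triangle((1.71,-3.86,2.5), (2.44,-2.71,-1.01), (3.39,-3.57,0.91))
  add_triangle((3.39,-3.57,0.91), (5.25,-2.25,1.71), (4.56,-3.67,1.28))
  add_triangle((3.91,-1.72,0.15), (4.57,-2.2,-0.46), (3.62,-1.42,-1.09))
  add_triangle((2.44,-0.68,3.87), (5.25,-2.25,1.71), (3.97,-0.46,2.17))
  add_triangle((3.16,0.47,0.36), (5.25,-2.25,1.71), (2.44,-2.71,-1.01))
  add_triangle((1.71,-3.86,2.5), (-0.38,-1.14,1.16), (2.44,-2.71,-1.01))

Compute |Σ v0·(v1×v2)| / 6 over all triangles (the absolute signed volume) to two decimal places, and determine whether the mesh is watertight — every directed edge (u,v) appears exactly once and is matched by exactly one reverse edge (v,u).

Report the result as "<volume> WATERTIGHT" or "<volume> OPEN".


38.82 WATERTIGHT

Per-triangle v0·(v1×v2)/6:
  t1: +2.3693
  t2: -1.7669
  t3: +2.5329
  t4: +0.6935
  t5: +2.1268
  t6: -1.4347
  t7: +0.5707
  t8: +0.3779
  t9: +1.2031
  t10: -0.6573
  t11: +0.5789
  t12: +0.2897
  t13: +1.3359
  t14: +0.4294
  t15: +0.9318
  t16: +0.9198
  t17: +1.6165
  t18: +0.6433
  t19: -1.1591
  t20: +0.6287
  t21: -1.5662
  t22: +0.3728
  t23: +0.4931
  t24: +1.1864
  t25: +1.3965
  t26: +1.2064
  t27: -2.6824
  t28: +0.3860
  t29: +1.0438
  t30: -0.9500
  t31: +1.4169
  t32: +0.0114
  t33: +1.2650
  t34: +1.0364
  t35: +0.1618
  t36: +0.5555
  t37: +1.3901
  t38: +0.0696
  t39: +0.1915
  t40: +1.5526
  t41: +3.3983
  t42: +0.0139
  t43: -1.8876
  t44: +1.0881
  t45: +0.5131
  t46: +2.5777
  t47: +0.3906
  t48: -0.0807
  t49: +0.6697
  t50: -0.0270
  t51: +0.3895
  t52: +0.6187
  t53: +2.0991
  t54: -0.0887
  t55: +0.2233
  t56: +3.0599
  t57: +3.8554
  t58: +1.2382
Σ = +38.8188 → |volume| = 38.82

Directed edges: 174 total, each appears once with its reverse present → watertight.


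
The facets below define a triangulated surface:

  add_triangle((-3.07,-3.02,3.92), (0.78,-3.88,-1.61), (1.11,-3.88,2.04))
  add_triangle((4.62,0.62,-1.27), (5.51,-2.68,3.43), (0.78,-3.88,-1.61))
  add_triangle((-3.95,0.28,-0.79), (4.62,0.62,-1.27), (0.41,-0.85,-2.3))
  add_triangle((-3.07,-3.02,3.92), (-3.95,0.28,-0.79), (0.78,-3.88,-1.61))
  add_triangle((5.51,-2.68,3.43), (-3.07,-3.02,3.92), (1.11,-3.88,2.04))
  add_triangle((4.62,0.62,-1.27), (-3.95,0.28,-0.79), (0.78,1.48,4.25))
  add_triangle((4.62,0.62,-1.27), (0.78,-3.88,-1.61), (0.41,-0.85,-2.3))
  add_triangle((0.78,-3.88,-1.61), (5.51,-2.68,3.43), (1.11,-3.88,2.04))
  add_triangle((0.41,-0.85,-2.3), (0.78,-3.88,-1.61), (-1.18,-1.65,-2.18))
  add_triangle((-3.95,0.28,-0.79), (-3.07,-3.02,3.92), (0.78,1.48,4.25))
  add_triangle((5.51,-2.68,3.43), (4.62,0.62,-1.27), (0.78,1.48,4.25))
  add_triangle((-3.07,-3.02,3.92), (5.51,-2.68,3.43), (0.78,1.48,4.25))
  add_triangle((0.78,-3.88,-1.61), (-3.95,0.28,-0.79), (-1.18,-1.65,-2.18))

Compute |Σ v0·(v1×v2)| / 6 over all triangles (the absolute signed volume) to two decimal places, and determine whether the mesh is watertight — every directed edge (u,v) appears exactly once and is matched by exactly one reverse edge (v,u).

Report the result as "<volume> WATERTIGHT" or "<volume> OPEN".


140.92 OPEN

Per-triangle v0·(v1×v2)/6:
  t1: +9.7832
  t2: +18.8457
  t3: +2.6716
  t4: +15.1804
  t5: +12.2947
  t6: +4.7712
  t7: +5.7385
  t8: +10.7645
  t9: +2.1348
  t10: +13.3088
  t11: +16.9910
  t12: +25.5590
  t13: +2.8793
Σ = +140.9228 → |volume| = 140.92

Directed edges: 39 total; 3 unmatched, e.g. (0.41,-0.85,-2.3)→(-3.95,0.28,-0.79) → open.


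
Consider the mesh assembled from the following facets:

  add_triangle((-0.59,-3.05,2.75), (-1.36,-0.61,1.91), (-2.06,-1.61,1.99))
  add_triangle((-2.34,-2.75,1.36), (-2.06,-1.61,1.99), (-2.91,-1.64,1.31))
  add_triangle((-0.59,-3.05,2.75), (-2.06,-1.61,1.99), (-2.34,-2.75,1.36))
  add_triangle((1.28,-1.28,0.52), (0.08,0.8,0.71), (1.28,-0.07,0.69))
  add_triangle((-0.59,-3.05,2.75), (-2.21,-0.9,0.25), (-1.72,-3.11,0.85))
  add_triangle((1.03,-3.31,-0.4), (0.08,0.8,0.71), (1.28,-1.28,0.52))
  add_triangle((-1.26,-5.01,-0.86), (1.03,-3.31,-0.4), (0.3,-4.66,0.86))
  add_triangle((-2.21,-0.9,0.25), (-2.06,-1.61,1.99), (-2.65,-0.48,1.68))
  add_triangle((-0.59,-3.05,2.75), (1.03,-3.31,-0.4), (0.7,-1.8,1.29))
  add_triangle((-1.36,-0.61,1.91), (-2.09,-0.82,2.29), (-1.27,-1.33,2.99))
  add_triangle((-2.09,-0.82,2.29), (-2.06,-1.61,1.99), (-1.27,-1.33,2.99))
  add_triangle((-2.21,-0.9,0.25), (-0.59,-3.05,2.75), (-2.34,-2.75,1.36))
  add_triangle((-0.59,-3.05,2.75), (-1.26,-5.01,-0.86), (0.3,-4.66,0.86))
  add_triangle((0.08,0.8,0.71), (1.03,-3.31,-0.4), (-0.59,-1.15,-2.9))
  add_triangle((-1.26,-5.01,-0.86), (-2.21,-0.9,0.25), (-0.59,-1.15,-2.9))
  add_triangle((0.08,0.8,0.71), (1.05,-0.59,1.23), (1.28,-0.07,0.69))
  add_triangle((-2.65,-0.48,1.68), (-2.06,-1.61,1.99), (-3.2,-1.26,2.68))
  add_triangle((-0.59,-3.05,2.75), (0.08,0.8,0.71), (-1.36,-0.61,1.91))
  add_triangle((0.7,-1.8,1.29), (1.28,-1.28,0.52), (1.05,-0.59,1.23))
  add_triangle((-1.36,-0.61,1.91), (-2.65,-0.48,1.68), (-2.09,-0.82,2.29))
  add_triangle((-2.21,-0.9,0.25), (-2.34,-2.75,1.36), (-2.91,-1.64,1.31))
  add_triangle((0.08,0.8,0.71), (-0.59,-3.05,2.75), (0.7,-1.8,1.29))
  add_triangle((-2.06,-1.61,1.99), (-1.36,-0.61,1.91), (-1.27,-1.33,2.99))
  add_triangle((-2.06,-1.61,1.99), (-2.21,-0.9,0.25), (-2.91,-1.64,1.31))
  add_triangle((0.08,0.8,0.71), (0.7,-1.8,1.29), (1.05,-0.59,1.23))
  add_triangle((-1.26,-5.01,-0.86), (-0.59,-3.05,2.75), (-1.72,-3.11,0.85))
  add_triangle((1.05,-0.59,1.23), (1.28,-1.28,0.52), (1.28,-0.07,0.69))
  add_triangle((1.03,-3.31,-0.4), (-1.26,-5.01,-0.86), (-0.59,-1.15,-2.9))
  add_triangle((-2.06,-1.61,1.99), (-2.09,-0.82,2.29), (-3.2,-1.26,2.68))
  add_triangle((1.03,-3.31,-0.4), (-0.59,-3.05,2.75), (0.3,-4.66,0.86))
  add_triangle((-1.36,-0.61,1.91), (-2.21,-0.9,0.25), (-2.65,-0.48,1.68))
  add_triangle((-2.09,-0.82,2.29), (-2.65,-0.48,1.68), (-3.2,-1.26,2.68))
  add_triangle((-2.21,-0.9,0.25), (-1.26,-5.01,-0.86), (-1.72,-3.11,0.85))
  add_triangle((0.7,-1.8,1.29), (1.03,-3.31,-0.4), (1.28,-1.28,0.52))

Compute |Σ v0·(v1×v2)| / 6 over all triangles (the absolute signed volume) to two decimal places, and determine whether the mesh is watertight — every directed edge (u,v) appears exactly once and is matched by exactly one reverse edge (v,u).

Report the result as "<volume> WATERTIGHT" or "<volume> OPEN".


30.75 OPEN

Per-triangle v0·(v1×v2)/6:
  t1: +0.8689
  t2: +0.6709
  t3: +1.4899
  t4: -0.1430
  t5: +1.7031
  t6: -0.1759
  t7: +2.3747
  t8: +0.7798
  t9: +1.5206
  t10: +0.0791
  t11: +0.5238
  t12: -0.6426
  t13: +3.7781
  t14: +0.1803
  t15: +4.5780
  t16: +0.1897
  t17: +0.1503
  t18: +0.8520
  t19: +0.2872
  t20: +0.0493
  t21: +0.4657
  t22: +0.7500
  t23: -0.3432
  t24: +0.0158
  t25: +0.2212
  t26: +2.7681
  t27: +0.1907
  t28: +4.1607
  t29: +0.2303
  t30: +0.7703
  t31: -0.4161
  t32: +0.1630
  t33: +1.9754
  t34: +0.6812
Σ = +30.7474 → |volume| = 30.75

Directed edges: 102 total; 4 unmatched, e.g. (-0.59,-1.15,-2.9)→(0.08,0.8,0.71) → open.


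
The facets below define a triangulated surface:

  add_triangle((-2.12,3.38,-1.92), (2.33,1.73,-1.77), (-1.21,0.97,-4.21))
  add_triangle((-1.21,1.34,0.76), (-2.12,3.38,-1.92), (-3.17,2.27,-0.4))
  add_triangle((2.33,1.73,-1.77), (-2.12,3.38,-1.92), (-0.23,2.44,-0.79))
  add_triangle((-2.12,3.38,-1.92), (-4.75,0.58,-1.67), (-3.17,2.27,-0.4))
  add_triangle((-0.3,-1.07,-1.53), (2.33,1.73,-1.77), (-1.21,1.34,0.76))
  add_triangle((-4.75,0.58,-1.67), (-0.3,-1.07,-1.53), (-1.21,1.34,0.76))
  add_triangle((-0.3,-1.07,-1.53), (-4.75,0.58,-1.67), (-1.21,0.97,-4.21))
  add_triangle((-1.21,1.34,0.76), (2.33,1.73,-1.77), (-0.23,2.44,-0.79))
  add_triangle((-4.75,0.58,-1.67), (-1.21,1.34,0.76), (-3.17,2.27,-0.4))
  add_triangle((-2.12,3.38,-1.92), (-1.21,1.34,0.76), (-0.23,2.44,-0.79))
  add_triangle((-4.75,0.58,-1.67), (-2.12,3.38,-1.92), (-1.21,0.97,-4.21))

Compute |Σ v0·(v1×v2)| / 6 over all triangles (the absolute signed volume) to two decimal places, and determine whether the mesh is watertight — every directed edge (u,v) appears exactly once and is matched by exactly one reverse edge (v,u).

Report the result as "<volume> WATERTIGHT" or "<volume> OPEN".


27.81 OPEN

Per-triangle v0·(v1×v2)/6:
  t1: +7.3061
  t2: +1.3112
  t3: +1.7234
  t4: +3.5165
  t5: -1.5804
  t6: -0.3060
  t7: +4.2429
  t8: +0.6772
  t9: +1.0926
  t10: +1.2384
  t11: +8.5867
Σ = +27.8086 → |volume| = 27.81

Directed edges: 33 total; 3 unmatched, e.g. (2.33,1.73,-1.77)→(-1.21,0.97,-4.21) → open.


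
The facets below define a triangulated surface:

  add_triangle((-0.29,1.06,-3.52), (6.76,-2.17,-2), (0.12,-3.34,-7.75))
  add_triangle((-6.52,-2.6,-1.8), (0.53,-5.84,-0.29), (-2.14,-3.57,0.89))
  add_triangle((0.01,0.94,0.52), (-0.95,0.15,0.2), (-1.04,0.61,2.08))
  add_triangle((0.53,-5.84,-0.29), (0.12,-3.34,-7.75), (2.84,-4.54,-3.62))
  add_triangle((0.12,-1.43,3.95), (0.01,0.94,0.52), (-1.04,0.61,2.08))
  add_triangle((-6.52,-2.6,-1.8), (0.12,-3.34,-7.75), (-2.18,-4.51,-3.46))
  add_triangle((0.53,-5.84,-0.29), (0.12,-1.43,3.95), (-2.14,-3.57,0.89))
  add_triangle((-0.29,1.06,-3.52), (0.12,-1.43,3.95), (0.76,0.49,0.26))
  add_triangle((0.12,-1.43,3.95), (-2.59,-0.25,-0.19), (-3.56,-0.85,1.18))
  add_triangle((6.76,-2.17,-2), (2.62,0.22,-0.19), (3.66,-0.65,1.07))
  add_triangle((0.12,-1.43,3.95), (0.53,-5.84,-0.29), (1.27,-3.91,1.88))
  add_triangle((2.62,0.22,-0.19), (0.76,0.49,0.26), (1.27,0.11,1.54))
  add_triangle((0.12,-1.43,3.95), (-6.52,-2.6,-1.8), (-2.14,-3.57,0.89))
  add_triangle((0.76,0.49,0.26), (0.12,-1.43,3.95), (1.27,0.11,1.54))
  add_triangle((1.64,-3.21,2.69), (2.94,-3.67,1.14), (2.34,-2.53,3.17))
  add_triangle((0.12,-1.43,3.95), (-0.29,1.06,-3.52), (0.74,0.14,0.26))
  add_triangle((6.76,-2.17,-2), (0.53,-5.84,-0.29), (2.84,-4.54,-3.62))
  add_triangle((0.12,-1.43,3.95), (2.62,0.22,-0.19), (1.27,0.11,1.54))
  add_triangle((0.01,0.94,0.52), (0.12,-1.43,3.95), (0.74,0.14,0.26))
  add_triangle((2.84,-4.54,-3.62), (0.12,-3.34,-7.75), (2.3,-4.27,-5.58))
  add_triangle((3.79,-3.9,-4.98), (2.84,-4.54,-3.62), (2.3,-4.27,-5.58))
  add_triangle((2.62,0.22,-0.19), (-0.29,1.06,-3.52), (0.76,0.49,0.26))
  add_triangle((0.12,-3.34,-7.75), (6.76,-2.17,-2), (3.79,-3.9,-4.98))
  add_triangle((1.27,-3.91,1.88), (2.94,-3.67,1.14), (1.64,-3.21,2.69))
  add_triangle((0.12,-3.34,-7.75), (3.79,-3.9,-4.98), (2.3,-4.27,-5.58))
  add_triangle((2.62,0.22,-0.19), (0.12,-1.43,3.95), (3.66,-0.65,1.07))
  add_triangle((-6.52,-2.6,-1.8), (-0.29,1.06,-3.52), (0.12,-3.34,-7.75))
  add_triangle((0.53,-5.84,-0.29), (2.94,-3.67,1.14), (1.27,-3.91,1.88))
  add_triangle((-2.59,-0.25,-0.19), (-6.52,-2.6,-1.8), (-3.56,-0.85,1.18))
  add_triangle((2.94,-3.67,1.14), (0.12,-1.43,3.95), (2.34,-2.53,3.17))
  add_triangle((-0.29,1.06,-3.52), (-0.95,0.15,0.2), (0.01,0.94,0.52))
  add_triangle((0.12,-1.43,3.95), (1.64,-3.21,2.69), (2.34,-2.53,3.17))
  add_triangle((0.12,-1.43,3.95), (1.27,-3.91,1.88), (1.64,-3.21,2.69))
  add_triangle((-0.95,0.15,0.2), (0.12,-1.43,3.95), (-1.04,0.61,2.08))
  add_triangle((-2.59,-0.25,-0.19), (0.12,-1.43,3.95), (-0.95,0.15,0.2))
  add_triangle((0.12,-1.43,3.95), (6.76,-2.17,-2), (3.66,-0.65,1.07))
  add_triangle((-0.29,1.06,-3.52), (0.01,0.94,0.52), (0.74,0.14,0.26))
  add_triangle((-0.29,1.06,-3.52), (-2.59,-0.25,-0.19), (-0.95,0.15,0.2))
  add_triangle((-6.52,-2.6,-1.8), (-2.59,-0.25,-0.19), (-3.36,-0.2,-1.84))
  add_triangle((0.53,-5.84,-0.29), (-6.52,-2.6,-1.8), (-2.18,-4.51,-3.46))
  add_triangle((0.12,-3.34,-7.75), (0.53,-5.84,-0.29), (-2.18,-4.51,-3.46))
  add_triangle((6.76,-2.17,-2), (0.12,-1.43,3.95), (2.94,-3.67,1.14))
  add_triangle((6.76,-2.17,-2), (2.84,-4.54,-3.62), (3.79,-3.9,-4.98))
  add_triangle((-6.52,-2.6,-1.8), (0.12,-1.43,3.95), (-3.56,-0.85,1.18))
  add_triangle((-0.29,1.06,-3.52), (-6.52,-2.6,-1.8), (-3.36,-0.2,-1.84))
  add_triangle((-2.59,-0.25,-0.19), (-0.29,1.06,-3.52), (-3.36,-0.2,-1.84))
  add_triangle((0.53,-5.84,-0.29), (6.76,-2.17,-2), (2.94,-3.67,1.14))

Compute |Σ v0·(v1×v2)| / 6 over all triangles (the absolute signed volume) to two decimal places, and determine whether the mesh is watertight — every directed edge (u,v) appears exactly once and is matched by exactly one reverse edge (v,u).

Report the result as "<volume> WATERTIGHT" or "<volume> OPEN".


Per-triangle v0·(v1×v2)/6:
  t1: +21.8164
  t2: +11.0255
  t3: +0.2406
  t4: +18.5281
  t5: +0.8142
  t6: +20.2694
  t7: +9.6334
  t8: -0.0357
  t9: -0.0353
  t10: +2.2275
  t11: +3.6015
  t12: +0.3033
  t13: +9.1848
  t14: +0.1399
  t15: +1.6827
  t16: +0.0751
  t17: +17.2128
  t18: +1.0321
  t19: +0.5447
  t20: +1.8131
  t21: +2.7478
  t22: +0.8082
  t23: +8.9700
  t24: +1.5492
  t25: +3.9307
  t26: +0.8151
  t27: +22.6072
  t28: +4.0852
  t29: +1.5148
  t30: -2.1673
  t31: +0.6177
  t32: +1.8849
  t33: +1.5274
  t34: +0.6964
  t35: +0.5790
  t36: +5.7320
  t37: +0.4665
  t38: +0.4917
  t39: +1.4265
  t40: +17.0685
  t41: +18.5372
  t42: +9.0909
  t43: +7.3701
  t44: +5.8979
  t45: +3.0953
  t46: +0.5606
  t47: +13.2480
Σ = +253.2255 → |volume| = 253.23

Directed edges: 141 total; 3 unmatched, e.g. (-0.29,1.06,-3.52)→(6.76,-2.17,-2) → open.

253.23 OPEN


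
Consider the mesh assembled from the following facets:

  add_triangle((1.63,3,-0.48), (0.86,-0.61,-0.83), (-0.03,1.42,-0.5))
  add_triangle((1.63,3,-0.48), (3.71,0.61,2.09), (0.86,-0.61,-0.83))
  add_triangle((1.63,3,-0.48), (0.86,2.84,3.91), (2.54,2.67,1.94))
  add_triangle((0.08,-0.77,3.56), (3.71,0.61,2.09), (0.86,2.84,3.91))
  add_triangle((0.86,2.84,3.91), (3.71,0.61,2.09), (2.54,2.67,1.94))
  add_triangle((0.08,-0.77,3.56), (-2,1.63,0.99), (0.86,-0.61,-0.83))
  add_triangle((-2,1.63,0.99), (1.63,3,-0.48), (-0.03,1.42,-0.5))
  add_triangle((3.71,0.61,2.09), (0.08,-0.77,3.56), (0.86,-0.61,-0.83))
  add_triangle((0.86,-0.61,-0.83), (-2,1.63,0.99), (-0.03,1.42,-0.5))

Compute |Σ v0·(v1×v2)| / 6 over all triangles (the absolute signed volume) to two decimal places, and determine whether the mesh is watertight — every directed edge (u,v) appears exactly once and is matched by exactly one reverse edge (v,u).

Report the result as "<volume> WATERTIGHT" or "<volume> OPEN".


Per-triangle v0·(v1×v2)/6:
  t1: +0.5343
  t2: +2.8702
  t3: +3.1855
  t4: +7.5239
  t5: +3.9213
  t6: -0.0141
  t7: +0.8949
  t8: +2.2696
  t9: +0.1725
Σ = +21.3581 → |volume| = 21.36

Directed edges: 27 total; 7 unmatched, e.g. (1.63,3,-0.48)→(3.71,0.61,2.09) → open.

21.36 OPEN


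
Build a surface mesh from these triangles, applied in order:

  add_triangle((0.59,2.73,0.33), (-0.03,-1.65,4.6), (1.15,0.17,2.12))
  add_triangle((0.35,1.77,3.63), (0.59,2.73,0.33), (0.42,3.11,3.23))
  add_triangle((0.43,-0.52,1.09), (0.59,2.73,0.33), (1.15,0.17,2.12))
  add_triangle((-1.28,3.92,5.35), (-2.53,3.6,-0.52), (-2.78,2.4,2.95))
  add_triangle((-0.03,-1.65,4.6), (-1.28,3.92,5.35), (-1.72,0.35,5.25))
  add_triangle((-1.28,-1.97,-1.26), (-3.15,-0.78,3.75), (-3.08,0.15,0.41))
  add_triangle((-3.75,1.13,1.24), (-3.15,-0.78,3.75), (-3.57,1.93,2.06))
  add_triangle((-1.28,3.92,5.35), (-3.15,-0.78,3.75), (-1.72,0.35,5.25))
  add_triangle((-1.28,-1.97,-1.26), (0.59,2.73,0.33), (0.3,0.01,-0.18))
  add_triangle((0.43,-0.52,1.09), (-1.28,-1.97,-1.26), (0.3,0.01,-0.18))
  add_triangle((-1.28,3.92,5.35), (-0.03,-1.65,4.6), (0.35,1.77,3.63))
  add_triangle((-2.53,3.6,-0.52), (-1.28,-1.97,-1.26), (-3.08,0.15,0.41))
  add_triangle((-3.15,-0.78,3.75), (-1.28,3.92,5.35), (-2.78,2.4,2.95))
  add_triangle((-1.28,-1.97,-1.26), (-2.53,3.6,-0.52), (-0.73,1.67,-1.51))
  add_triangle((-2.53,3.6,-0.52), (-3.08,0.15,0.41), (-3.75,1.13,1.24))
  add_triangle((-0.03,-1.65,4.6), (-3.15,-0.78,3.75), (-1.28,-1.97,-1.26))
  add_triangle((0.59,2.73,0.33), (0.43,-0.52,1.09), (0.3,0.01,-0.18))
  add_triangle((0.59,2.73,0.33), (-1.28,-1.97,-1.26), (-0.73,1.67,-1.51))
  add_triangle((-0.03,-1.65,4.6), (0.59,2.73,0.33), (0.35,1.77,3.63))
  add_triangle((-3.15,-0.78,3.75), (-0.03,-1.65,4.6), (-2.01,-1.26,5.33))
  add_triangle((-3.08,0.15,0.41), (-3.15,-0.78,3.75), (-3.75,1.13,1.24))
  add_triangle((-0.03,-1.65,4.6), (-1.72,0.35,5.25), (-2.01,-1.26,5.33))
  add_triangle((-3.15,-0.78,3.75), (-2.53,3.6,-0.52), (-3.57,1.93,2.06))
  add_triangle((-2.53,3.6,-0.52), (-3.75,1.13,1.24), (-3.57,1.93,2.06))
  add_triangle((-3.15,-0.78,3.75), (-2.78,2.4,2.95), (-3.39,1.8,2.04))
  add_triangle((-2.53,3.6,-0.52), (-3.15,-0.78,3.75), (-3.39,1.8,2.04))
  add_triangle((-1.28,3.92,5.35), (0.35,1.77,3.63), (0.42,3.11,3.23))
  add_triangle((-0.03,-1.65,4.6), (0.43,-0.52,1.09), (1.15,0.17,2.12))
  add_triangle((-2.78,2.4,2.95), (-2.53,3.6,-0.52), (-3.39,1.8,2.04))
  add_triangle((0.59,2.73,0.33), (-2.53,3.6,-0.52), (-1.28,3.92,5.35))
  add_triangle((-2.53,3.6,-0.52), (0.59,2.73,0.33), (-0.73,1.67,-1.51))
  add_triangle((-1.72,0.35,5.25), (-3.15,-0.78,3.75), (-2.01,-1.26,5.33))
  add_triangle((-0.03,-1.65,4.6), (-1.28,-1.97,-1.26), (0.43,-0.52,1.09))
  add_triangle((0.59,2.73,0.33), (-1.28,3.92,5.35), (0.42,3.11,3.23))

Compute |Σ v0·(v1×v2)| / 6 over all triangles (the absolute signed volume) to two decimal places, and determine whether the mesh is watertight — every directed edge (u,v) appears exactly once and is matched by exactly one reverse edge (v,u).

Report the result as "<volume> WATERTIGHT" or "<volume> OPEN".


Per-triangle v0·(v1×v2)/6:
  t1: +2.1191
  t2: +0.3496
  t3: -0.0659
  t4: +6.7984
  t5: +5.4147
  t6: +4.1602
  t7: +2.3966
  t8: +5.5648
  t9: +0.2089
  t10: +0.1841
  t11: +4.6053
  t12: +3.4467
  t13: +7.0035
  t14: +2.4395
  t15: +1.7388
  t16: +6.3617
  t17: +0.2010
  t18: -0.1582
  t19: +0.5787
  t20: +0.7062
  t21: +1.9747
  t22: +2.5393
  t23: -0.3585
  t24: +2.2841
  t25: +2.7377
  t26: +0.4659
  t27: +1.7539
  t28: +0.4269
  t29: +2.6945
  t30: +8.2638
  t31: +2.1025
  t32: +2.4780
  t33: +0.9391
  t34: +2.2030
Σ = +84.5587 → |volume| = 84.56

Directed edges: 102 total, each appears once with its reverse present → watertight.

84.56 WATERTIGHT
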